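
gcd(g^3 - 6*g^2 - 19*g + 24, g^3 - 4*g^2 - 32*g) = g - 8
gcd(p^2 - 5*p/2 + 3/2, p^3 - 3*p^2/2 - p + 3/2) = p^2 - 5*p/2 + 3/2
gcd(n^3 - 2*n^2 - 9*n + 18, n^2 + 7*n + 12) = n + 3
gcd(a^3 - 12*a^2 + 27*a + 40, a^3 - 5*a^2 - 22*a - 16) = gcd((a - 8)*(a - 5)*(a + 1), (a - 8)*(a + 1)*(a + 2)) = a^2 - 7*a - 8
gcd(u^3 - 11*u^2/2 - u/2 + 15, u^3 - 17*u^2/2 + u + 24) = u^2 - u/2 - 3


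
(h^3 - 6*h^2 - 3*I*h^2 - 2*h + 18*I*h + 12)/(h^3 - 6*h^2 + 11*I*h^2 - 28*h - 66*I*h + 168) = (h^2 - 3*I*h - 2)/(h^2 + 11*I*h - 28)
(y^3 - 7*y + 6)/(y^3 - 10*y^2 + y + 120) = (y^2 - 3*y + 2)/(y^2 - 13*y + 40)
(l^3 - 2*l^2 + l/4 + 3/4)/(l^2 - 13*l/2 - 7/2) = (2*l^2 - 5*l + 3)/(2*(l - 7))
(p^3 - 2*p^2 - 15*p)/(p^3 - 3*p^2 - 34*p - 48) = p*(p - 5)/(p^2 - 6*p - 16)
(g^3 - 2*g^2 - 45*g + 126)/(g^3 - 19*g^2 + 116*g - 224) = (g^3 - 2*g^2 - 45*g + 126)/(g^3 - 19*g^2 + 116*g - 224)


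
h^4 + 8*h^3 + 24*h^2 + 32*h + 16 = (h + 2)^4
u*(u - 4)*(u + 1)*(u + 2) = u^4 - u^3 - 10*u^2 - 8*u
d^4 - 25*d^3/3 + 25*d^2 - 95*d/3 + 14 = (d - 3)*(d - 7/3)*(d - 2)*(d - 1)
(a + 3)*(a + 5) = a^2 + 8*a + 15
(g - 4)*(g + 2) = g^2 - 2*g - 8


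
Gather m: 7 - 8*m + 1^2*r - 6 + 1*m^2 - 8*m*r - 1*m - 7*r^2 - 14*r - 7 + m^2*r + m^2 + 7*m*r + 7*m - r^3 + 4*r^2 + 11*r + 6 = m^2*(r + 2) + m*(-r - 2) - r^3 - 3*r^2 - 2*r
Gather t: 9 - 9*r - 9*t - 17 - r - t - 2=-10*r - 10*t - 10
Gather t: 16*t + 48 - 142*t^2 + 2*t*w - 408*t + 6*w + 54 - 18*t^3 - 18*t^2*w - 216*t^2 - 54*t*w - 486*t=-18*t^3 + t^2*(-18*w - 358) + t*(-52*w - 878) + 6*w + 102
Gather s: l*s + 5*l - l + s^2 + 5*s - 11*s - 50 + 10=4*l + s^2 + s*(l - 6) - 40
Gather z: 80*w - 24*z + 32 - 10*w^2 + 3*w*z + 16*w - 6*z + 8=-10*w^2 + 96*w + z*(3*w - 30) + 40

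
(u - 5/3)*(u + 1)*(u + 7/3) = u^3 + 5*u^2/3 - 29*u/9 - 35/9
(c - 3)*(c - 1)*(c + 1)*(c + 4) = c^4 + c^3 - 13*c^2 - c + 12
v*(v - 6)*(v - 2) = v^3 - 8*v^2 + 12*v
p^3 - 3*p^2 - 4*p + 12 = (p - 3)*(p - 2)*(p + 2)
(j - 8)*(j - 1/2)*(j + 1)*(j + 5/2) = j^4 - 5*j^3 - 93*j^2/4 - 29*j/4 + 10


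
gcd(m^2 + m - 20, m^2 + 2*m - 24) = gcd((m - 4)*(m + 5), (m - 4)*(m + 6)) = m - 4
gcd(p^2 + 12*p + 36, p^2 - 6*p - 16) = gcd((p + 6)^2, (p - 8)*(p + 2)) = 1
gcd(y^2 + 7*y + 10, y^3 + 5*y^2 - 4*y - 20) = y^2 + 7*y + 10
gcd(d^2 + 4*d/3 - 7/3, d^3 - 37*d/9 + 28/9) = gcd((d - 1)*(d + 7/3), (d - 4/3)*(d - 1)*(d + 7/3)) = d^2 + 4*d/3 - 7/3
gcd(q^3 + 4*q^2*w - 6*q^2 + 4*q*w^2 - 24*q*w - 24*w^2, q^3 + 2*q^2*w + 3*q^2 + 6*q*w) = q + 2*w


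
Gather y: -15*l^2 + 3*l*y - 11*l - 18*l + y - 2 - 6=-15*l^2 - 29*l + y*(3*l + 1) - 8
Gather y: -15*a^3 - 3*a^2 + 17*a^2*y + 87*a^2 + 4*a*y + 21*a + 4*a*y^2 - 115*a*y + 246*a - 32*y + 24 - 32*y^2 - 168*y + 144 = -15*a^3 + 84*a^2 + 267*a + y^2*(4*a - 32) + y*(17*a^2 - 111*a - 200) + 168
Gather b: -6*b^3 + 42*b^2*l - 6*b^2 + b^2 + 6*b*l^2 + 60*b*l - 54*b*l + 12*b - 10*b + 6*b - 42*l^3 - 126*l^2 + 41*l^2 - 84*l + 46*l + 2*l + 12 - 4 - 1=-6*b^3 + b^2*(42*l - 5) + b*(6*l^2 + 6*l + 8) - 42*l^3 - 85*l^2 - 36*l + 7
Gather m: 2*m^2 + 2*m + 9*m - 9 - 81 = 2*m^2 + 11*m - 90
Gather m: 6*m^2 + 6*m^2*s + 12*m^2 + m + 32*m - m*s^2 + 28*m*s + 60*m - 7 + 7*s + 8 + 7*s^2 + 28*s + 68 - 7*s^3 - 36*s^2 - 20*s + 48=m^2*(6*s + 18) + m*(-s^2 + 28*s + 93) - 7*s^3 - 29*s^2 + 15*s + 117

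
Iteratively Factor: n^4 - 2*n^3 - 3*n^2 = (n - 3)*(n^3 + n^2) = n*(n - 3)*(n^2 + n) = n^2*(n - 3)*(n + 1)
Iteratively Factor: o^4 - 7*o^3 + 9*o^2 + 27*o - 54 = (o - 3)*(o^3 - 4*o^2 - 3*o + 18) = (o - 3)*(o + 2)*(o^2 - 6*o + 9) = (o - 3)^2*(o + 2)*(o - 3)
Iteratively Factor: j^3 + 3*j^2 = (j + 3)*(j^2) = j*(j + 3)*(j)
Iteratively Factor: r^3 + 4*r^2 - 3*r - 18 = (r + 3)*(r^2 + r - 6) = (r + 3)^2*(r - 2)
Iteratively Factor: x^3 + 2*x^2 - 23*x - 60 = (x + 4)*(x^2 - 2*x - 15) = (x + 3)*(x + 4)*(x - 5)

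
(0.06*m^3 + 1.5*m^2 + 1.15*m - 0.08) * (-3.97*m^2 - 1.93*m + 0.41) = -0.2382*m^5 - 6.0708*m^4 - 7.4359*m^3 - 1.2869*m^2 + 0.6259*m - 0.0328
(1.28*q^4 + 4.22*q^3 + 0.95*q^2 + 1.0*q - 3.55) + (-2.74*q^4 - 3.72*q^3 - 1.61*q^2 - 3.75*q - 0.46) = -1.46*q^4 + 0.5*q^3 - 0.66*q^2 - 2.75*q - 4.01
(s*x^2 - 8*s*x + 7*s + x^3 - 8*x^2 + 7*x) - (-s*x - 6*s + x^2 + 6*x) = s*x^2 - 7*s*x + 13*s + x^3 - 9*x^2 + x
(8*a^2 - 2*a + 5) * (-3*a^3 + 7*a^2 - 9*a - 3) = -24*a^5 + 62*a^4 - 101*a^3 + 29*a^2 - 39*a - 15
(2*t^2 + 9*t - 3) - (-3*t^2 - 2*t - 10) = 5*t^2 + 11*t + 7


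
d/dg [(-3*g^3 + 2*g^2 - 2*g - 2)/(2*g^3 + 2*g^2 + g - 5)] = (-10*g^4 + 2*g^3 + 63*g^2 - 12*g + 12)/(4*g^6 + 8*g^5 + 8*g^4 - 16*g^3 - 19*g^2 - 10*g + 25)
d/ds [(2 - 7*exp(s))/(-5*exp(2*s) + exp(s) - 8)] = (-(7*exp(s) - 2)*(10*exp(s) - 1) + 35*exp(2*s) - 7*exp(s) + 56)*exp(s)/(5*exp(2*s) - exp(s) + 8)^2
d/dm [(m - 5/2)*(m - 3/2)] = 2*m - 4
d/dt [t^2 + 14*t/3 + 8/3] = 2*t + 14/3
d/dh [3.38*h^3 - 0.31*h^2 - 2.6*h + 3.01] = 10.14*h^2 - 0.62*h - 2.6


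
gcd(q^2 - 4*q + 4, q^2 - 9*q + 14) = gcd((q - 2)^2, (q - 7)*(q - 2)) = q - 2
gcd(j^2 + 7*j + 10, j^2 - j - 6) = j + 2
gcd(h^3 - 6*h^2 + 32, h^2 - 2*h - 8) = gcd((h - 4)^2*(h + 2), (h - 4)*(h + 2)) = h^2 - 2*h - 8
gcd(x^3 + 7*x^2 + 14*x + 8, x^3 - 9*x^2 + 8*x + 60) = x + 2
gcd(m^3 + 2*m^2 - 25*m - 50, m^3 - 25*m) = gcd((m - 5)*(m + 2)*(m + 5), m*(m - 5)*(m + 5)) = m^2 - 25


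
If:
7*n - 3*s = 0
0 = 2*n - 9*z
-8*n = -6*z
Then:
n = 0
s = 0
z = 0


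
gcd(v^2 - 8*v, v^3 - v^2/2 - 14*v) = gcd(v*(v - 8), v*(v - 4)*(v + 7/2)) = v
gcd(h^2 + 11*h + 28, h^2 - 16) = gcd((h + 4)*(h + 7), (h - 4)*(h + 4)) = h + 4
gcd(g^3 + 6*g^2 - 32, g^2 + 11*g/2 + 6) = g + 4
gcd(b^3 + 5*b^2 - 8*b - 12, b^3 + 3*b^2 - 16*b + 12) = b^2 + 4*b - 12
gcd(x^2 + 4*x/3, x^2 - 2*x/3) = x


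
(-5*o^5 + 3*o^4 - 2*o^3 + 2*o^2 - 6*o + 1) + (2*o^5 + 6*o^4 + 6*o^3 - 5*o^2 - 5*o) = -3*o^5 + 9*o^4 + 4*o^3 - 3*o^2 - 11*o + 1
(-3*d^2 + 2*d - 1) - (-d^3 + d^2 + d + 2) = d^3 - 4*d^2 + d - 3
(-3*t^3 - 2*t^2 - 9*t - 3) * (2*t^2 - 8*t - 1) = -6*t^5 + 20*t^4 + t^3 + 68*t^2 + 33*t + 3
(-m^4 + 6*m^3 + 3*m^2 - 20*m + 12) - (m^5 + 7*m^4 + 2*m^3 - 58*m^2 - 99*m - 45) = -m^5 - 8*m^4 + 4*m^3 + 61*m^2 + 79*m + 57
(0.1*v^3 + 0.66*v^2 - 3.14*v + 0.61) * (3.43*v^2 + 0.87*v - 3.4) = 0.343*v^5 + 2.3508*v^4 - 10.536*v^3 - 2.8835*v^2 + 11.2067*v - 2.074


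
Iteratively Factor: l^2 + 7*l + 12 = (l + 4)*(l + 3)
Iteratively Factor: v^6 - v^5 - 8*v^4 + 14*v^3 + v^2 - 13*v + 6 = (v + 3)*(v^5 - 4*v^4 + 4*v^3 + 2*v^2 - 5*v + 2) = (v - 1)*(v + 3)*(v^4 - 3*v^3 + v^2 + 3*v - 2) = (v - 1)^2*(v + 3)*(v^3 - 2*v^2 - v + 2) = (v - 2)*(v - 1)^2*(v + 3)*(v^2 - 1) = (v - 2)*(v - 1)^2*(v + 1)*(v + 3)*(v - 1)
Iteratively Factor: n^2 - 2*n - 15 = (n - 5)*(n + 3)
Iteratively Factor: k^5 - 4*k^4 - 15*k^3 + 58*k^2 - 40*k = (k - 5)*(k^4 + k^3 - 10*k^2 + 8*k) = (k - 5)*(k + 4)*(k^3 - 3*k^2 + 2*k) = (k - 5)*(k - 1)*(k + 4)*(k^2 - 2*k) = (k - 5)*(k - 2)*(k - 1)*(k + 4)*(k)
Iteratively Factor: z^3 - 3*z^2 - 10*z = (z + 2)*(z^2 - 5*z) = (z - 5)*(z + 2)*(z)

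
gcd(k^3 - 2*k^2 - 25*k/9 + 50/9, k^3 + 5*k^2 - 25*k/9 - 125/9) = k^2 - 25/9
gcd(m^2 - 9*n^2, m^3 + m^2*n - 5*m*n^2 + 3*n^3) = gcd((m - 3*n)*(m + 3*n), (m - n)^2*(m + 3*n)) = m + 3*n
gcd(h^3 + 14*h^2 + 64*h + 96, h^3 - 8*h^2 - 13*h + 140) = h + 4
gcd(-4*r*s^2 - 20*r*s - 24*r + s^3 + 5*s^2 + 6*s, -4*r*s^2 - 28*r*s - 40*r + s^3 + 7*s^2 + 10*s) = 4*r*s + 8*r - s^2 - 2*s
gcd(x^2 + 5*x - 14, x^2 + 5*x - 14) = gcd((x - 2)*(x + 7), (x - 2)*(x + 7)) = x^2 + 5*x - 14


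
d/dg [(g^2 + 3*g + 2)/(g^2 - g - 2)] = -4/(g^2 - 4*g + 4)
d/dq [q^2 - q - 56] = 2*q - 1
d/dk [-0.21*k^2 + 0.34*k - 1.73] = 0.34 - 0.42*k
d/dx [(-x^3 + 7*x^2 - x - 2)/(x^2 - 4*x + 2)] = (-x^4 + 8*x^3 - 33*x^2 + 32*x - 10)/(x^4 - 8*x^3 + 20*x^2 - 16*x + 4)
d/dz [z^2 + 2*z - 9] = 2*z + 2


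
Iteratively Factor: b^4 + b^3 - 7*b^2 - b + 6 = (b - 2)*(b^3 + 3*b^2 - b - 3) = (b - 2)*(b + 1)*(b^2 + 2*b - 3) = (b - 2)*(b + 1)*(b + 3)*(b - 1)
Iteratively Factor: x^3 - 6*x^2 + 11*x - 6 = (x - 3)*(x^2 - 3*x + 2) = (x - 3)*(x - 2)*(x - 1)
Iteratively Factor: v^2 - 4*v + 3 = (v - 1)*(v - 3)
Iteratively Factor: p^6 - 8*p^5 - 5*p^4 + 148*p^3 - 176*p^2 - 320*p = (p + 4)*(p^5 - 12*p^4 + 43*p^3 - 24*p^2 - 80*p) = (p - 4)*(p + 4)*(p^4 - 8*p^3 + 11*p^2 + 20*p) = p*(p - 4)*(p + 4)*(p^3 - 8*p^2 + 11*p + 20) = p*(p - 4)^2*(p + 4)*(p^2 - 4*p - 5) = p*(p - 5)*(p - 4)^2*(p + 4)*(p + 1)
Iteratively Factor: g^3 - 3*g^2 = (g)*(g^2 - 3*g) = g^2*(g - 3)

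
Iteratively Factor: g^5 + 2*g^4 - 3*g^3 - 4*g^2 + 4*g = (g + 2)*(g^4 - 3*g^2 + 2*g) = (g + 2)^2*(g^3 - 2*g^2 + g) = g*(g + 2)^2*(g^2 - 2*g + 1) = g*(g - 1)*(g + 2)^2*(g - 1)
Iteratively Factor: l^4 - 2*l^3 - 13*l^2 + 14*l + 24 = (l + 3)*(l^3 - 5*l^2 + 2*l + 8) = (l - 2)*(l + 3)*(l^2 - 3*l - 4) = (l - 2)*(l + 1)*(l + 3)*(l - 4)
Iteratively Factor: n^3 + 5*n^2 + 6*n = (n + 2)*(n^2 + 3*n) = (n + 2)*(n + 3)*(n)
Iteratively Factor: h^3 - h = (h + 1)*(h^2 - h) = h*(h + 1)*(h - 1)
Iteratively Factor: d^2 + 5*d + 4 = (d + 4)*(d + 1)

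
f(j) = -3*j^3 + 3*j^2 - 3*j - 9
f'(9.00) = -678.00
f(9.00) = -1980.00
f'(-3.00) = -102.00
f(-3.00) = 108.00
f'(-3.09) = -107.47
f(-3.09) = 117.43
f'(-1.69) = -38.84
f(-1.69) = 19.12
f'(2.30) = -36.81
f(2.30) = -36.53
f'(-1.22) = -23.72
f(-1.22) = 4.57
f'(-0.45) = -7.52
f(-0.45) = -6.77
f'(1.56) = -15.54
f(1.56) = -17.77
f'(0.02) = -2.88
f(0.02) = -9.06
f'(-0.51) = -8.40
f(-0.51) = -6.29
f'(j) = -9*j^2 + 6*j - 3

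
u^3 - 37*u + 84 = (u - 4)*(u - 3)*(u + 7)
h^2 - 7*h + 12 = (h - 4)*(h - 3)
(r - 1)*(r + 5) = r^2 + 4*r - 5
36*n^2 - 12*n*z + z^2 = (-6*n + z)^2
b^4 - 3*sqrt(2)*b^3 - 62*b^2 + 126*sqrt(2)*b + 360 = (b - 6*sqrt(2))*(b - 3*sqrt(2))*(b + sqrt(2))*(b + 5*sqrt(2))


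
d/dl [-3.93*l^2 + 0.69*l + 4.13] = 0.69 - 7.86*l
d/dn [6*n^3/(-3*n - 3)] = n^2*(-4*n - 6)/(n + 1)^2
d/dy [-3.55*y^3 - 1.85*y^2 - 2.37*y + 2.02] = -10.65*y^2 - 3.7*y - 2.37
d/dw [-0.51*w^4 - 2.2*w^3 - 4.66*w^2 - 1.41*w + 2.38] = -2.04*w^3 - 6.6*w^2 - 9.32*w - 1.41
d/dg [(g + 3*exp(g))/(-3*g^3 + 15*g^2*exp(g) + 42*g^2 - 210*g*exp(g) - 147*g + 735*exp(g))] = (-(g + 3*exp(g))*(5*g^2*exp(g) - 3*g^2 - 60*g*exp(g) + 28*g + 175*exp(g) - 49) + (-3*exp(g) - 1)*(g^3 - 5*g^2*exp(g) - 14*g^2 + 70*g*exp(g) + 49*g - 245*exp(g)))/(3*(g^3 - 5*g^2*exp(g) - 14*g^2 + 70*g*exp(g) + 49*g - 245*exp(g))^2)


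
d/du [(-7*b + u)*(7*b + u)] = 2*u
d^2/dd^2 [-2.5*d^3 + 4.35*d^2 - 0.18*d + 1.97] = 8.7 - 15.0*d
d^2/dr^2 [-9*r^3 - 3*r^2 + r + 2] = -54*r - 6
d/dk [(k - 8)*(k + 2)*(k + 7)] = 3*k^2 + 2*k - 58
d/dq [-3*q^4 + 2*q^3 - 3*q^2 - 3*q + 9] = -12*q^3 + 6*q^2 - 6*q - 3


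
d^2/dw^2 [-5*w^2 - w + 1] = -10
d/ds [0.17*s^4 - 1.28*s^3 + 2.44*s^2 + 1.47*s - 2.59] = 0.68*s^3 - 3.84*s^2 + 4.88*s + 1.47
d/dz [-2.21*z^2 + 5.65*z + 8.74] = 5.65 - 4.42*z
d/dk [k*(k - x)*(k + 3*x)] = 3*k^2 + 4*k*x - 3*x^2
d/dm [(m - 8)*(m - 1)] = 2*m - 9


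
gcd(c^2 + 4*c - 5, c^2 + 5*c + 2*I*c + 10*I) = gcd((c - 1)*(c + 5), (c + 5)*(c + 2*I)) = c + 5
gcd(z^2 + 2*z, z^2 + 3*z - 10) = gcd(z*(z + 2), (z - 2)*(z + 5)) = 1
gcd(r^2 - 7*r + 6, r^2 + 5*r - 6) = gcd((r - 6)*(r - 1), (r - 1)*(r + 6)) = r - 1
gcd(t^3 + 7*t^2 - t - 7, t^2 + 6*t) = 1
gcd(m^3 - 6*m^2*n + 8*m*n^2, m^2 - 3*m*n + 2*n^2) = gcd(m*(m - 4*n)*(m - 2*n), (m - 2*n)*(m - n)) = m - 2*n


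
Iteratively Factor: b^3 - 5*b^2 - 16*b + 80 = (b - 4)*(b^2 - b - 20) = (b - 5)*(b - 4)*(b + 4)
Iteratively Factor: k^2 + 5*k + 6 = (k + 2)*(k + 3)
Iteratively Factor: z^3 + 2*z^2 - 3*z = (z - 1)*(z^2 + 3*z) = (z - 1)*(z + 3)*(z)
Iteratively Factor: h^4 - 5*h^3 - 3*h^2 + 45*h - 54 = (h - 3)*(h^3 - 2*h^2 - 9*h + 18) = (h - 3)*(h - 2)*(h^2 - 9) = (h - 3)^2*(h - 2)*(h + 3)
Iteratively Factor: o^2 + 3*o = (o)*(o + 3)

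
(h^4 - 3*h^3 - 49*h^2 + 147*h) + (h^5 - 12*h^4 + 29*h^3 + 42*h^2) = h^5 - 11*h^4 + 26*h^3 - 7*h^2 + 147*h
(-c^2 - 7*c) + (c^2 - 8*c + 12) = 12 - 15*c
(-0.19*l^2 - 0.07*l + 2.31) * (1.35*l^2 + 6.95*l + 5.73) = -0.2565*l^4 - 1.415*l^3 + 1.5433*l^2 + 15.6534*l + 13.2363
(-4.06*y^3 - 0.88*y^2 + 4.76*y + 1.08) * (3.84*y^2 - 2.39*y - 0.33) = -15.5904*y^5 + 6.3242*y^4 + 21.7214*y^3 - 6.9388*y^2 - 4.152*y - 0.3564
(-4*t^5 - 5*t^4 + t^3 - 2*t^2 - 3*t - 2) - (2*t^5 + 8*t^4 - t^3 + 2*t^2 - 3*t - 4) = -6*t^5 - 13*t^4 + 2*t^3 - 4*t^2 + 2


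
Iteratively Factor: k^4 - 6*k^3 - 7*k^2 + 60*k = (k + 3)*(k^3 - 9*k^2 + 20*k) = k*(k + 3)*(k^2 - 9*k + 20) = k*(k - 4)*(k + 3)*(k - 5)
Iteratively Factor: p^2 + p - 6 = (p + 3)*(p - 2)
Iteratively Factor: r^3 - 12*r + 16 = (r - 2)*(r^2 + 2*r - 8) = (r - 2)*(r + 4)*(r - 2)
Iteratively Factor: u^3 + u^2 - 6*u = (u - 2)*(u^2 + 3*u) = (u - 2)*(u + 3)*(u)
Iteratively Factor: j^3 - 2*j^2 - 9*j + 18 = (j - 2)*(j^2 - 9) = (j - 3)*(j - 2)*(j + 3)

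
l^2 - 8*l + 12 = (l - 6)*(l - 2)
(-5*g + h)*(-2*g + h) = 10*g^2 - 7*g*h + h^2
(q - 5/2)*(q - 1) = q^2 - 7*q/2 + 5/2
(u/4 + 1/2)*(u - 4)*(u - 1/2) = u^3/4 - 5*u^2/8 - 7*u/4 + 1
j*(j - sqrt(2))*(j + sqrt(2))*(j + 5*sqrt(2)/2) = j^4 + 5*sqrt(2)*j^3/2 - 2*j^2 - 5*sqrt(2)*j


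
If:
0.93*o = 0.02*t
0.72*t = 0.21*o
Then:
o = 0.00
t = 0.00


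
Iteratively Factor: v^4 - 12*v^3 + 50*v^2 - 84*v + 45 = (v - 1)*(v^3 - 11*v^2 + 39*v - 45) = (v - 3)*(v - 1)*(v^2 - 8*v + 15) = (v - 5)*(v - 3)*(v - 1)*(v - 3)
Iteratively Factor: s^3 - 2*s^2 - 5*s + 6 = (s - 1)*(s^2 - s - 6) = (s - 3)*(s - 1)*(s + 2)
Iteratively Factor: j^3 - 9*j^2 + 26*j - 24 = (j - 3)*(j^2 - 6*j + 8) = (j - 3)*(j - 2)*(j - 4)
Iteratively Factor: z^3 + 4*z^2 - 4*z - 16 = (z + 4)*(z^2 - 4) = (z + 2)*(z + 4)*(z - 2)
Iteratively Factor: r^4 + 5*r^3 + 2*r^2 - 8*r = (r - 1)*(r^3 + 6*r^2 + 8*r) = (r - 1)*(r + 4)*(r^2 + 2*r) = r*(r - 1)*(r + 4)*(r + 2)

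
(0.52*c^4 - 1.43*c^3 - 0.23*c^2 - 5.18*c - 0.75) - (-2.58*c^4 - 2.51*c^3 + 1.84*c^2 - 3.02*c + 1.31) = 3.1*c^4 + 1.08*c^3 - 2.07*c^2 - 2.16*c - 2.06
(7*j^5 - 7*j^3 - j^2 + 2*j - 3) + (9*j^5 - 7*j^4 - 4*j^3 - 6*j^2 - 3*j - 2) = 16*j^5 - 7*j^4 - 11*j^3 - 7*j^2 - j - 5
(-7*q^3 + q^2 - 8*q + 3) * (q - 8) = -7*q^4 + 57*q^3 - 16*q^2 + 67*q - 24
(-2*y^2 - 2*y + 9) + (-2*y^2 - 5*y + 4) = -4*y^2 - 7*y + 13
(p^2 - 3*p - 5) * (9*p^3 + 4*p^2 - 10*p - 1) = 9*p^5 - 23*p^4 - 67*p^3 + 9*p^2 + 53*p + 5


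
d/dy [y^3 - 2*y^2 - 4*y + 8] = 3*y^2 - 4*y - 4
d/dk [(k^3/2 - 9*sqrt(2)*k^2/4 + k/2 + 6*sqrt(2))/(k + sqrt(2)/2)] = (4*k^3 - 6*sqrt(2)*k^2 - 18*k - 23*sqrt(2))/(2*(2*k^2 + 2*sqrt(2)*k + 1))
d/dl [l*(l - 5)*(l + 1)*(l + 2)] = 4*l^3 - 6*l^2 - 26*l - 10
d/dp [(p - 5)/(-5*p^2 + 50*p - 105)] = (-p^2 + 10*p + 2*(p - 5)^2 - 21)/(5*(p^2 - 10*p + 21)^2)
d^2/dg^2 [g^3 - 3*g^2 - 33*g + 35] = 6*g - 6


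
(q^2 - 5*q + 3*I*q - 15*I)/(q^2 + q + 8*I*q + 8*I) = (q^2 + q*(-5 + 3*I) - 15*I)/(q^2 + q*(1 + 8*I) + 8*I)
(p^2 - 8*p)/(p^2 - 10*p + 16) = p/(p - 2)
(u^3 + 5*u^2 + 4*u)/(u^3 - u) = (u + 4)/(u - 1)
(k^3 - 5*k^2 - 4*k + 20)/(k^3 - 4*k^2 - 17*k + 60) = (k^2 - 4)/(k^2 + k - 12)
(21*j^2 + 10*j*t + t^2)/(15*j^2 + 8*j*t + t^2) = (7*j + t)/(5*j + t)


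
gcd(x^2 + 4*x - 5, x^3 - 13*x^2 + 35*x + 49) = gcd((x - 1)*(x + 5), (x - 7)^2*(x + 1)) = 1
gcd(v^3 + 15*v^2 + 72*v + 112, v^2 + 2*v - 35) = v + 7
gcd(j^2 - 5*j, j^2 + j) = j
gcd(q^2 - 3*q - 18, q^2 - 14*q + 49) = 1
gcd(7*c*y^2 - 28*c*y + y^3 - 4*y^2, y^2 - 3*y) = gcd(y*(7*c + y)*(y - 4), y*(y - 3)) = y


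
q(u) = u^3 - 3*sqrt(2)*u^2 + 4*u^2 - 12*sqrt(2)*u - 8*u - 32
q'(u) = 3*u^2 - 6*sqrt(2)*u + 8*u - 12*sqrt(2) - 8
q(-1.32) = -1.76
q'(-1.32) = -19.10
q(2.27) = -78.24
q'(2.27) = -10.61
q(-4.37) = -10.97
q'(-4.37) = 34.44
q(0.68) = -48.78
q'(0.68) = -23.91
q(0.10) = -34.50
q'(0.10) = -24.99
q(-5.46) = -65.67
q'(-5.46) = 67.11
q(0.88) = -53.48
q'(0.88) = -23.07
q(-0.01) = -31.75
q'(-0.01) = -24.97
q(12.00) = 1361.41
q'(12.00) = 401.21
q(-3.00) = 13.73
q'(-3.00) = 3.49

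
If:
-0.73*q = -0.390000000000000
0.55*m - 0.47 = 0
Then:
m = 0.85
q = 0.53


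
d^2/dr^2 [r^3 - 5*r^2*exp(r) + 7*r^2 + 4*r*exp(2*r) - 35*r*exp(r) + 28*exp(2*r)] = -5*r^2*exp(r) + 16*r*exp(2*r) - 55*r*exp(r) + 6*r + 128*exp(2*r) - 80*exp(r) + 14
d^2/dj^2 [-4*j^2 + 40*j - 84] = -8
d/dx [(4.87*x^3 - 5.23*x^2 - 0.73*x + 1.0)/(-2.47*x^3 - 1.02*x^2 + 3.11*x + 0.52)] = (-17.8855*x^4 + 26.6852*x^3 - 2.0027*x^2 - 3.3992*x - 3.4896)/(6.1009*x^6 + 5.0388*x^5 - 14.323*x^4 - 8.9132*x^3 + 8.6113*x^2 + 3.2344*x + 0.2704)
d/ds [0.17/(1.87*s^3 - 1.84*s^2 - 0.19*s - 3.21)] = (-0.9537*s^2 + 0.6256*s + 0.0323)/(-1.87*s^3 + 1.84*s^2 + 0.19*s + 3.21)^2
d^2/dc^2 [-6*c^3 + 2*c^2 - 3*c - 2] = 4 - 36*c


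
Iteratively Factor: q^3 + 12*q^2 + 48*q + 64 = (q + 4)*(q^2 + 8*q + 16) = (q + 4)^2*(q + 4)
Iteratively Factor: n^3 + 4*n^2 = (n)*(n^2 + 4*n) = n*(n + 4)*(n)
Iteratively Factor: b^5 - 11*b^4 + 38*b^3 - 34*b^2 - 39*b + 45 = (b - 1)*(b^4 - 10*b^3 + 28*b^2 - 6*b - 45) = (b - 3)*(b - 1)*(b^3 - 7*b^2 + 7*b + 15) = (b - 3)^2*(b - 1)*(b^2 - 4*b - 5) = (b - 3)^2*(b - 1)*(b + 1)*(b - 5)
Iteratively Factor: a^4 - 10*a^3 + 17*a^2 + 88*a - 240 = (a - 5)*(a^3 - 5*a^2 - 8*a + 48) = (a - 5)*(a - 4)*(a^2 - a - 12) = (a - 5)*(a - 4)*(a + 3)*(a - 4)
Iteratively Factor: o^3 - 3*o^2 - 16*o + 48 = (o - 4)*(o^2 + o - 12) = (o - 4)*(o - 3)*(o + 4)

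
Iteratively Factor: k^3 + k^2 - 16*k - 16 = (k + 4)*(k^2 - 3*k - 4) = (k - 4)*(k + 4)*(k + 1)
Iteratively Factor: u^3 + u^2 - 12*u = (u)*(u^2 + u - 12) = u*(u - 3)*(u + 4)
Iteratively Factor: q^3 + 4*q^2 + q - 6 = (q - 1)*(q^2 + 5*q + 6) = (q - 1)*(q + 2)*(q + 3)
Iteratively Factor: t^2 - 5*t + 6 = (t - 3)*(t - 2)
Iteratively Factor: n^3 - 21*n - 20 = (n - 5)*(n^2 + 5*n + 4) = (n - 5)*(n + 4)*(n + 1)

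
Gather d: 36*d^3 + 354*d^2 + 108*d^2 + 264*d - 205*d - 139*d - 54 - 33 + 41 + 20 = 36*d^3 + 462*d^2 - 80*d - 26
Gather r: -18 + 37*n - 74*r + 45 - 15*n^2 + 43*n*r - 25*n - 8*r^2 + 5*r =-15*n^2 + 12*n - 8*r^2 + r*(43*n - 69) + 27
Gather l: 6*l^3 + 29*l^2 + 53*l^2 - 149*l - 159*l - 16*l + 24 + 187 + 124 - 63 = 6*l^3 + 82*l^2 - 324*l + 272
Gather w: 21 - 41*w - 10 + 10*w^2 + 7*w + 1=10*w^2 - 34*w + 12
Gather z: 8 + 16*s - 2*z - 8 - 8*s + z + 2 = 8*s - z + 2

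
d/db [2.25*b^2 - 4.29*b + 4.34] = 4.5*b - 4.29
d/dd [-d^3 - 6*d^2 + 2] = 3*d*(-d - 4)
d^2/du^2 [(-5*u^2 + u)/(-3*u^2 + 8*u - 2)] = 2*(111*u^3 - 90*u^2 + 18*u + 4)/(27*u^6 - 216*u^5 + 630*u^4 - 800*u^3 + 420*u^2 - 96*u + 8)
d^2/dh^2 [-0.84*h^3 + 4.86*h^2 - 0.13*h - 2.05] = 9.72 - 5.04*h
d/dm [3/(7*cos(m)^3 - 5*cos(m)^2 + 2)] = 3*(21*cos(m) - 10)*sin(m)*cos(m)/(7*cos(m)^3 - 5*cos(m)^2 + 2)^2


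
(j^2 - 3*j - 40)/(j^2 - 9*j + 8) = (j + 5)/(j - 1)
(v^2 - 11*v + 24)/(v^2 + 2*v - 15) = (v - 8)/(v + 5)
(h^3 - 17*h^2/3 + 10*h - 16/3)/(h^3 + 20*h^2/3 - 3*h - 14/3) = (3*h^2 - 14*h + 16)/(3*h^2 + 23*h + 14)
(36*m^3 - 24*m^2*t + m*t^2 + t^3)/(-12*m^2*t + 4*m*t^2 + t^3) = (-3*m + t)/t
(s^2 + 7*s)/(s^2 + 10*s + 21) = s/(s + 3)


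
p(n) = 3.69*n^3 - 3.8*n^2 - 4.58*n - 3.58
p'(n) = 11.07*n^2 - 7.6*n - 4.58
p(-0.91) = -5.34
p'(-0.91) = 11.50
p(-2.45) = -69.43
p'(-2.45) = 80.49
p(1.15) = -8.26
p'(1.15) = 1.32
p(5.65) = 514.77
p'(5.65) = 305.86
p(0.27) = -5.02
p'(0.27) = -5.82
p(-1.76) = -27.41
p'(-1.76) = 43.09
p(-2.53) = -76.07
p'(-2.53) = 85.51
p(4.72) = 278.16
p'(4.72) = 206.17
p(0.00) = -3.58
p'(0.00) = -4.58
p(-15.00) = -13243.63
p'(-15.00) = 2600.17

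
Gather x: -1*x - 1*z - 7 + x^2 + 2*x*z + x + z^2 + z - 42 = x^2 + 2*x*z + z^2 - 49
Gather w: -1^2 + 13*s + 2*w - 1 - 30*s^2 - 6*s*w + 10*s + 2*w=-30*s^2 + 23*s + w*(4 - 6*s) - 2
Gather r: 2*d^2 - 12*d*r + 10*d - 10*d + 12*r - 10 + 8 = 2*d^2 + r*(12 - 12*d) - 2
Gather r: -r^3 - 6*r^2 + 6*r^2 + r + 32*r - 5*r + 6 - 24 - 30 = -r^3 + 28*r - 48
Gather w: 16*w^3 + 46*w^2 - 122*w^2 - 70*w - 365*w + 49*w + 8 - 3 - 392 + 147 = 16*w^3 - 76*w^2 - 386*w - 240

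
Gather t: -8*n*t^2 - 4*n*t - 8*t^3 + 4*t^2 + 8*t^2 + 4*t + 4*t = -8*t^3 + t^2*(12 - 8*n) + t*(8 - 4*n)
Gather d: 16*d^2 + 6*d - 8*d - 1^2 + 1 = 16*d^2 - 2*d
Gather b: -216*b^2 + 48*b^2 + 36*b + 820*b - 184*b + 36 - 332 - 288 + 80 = -168*b^2 + 672*b - 504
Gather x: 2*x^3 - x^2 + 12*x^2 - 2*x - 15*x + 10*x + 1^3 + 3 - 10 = 2*x^3 + 11*x^2 - 7*x - 6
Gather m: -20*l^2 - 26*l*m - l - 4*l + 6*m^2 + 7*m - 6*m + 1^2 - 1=-20*l^2 - 5*l + 6*m^2 + m*(1 - 26*l)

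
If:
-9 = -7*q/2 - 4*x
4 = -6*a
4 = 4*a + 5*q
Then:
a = -2/3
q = 4/3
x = 13/12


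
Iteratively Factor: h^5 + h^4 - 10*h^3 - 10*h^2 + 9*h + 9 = (h + 1)*(h^4 - 10*h^2 + 9) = (h - 1)*(h + 1)*(h^3 + h^2 - 9*h - 9) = (h - 3)*(h - 1)*(h + 1)*(h^2 + 4*h + 3) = (h - 3)*(h - 1)*(h + 1)^2*(h + 3)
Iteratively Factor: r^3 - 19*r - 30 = (r - 5)*(r^2 + 5*r + 6) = (r - 5)*(r + 2)*(r + 3)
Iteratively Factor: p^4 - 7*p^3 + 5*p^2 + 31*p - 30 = (p - 3)*(p^3 - 4*p^2 - 7*p + 10) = (p - 5)*(p - 3)*(p^2 + p - 2) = (p - 5)*(p - 3)*(p - 1)*(p + 2)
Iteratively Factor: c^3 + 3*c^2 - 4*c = (c - 1)*(c^2 + 4*c) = c*(c - 1)*(c + 4)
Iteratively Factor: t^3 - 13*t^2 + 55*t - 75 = (t - 3)*(t^2 - 10*t + 25) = (t - 5)*(t - 3)*(t - 5)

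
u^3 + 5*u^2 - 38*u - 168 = (u - 6)*(u + 4)*(u + 7)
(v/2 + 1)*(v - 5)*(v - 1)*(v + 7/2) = v^4/2 - v^3/4 - 21*v^2/2 - 29*v/4 + 35/2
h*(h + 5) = h^2 + 5*h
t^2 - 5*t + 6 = (t - 3)*(t - 2)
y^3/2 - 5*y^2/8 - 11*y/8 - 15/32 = (y/2 + 1/4)*(y - 5/2)*(y + 3/4)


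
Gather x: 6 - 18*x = 6 - 18*x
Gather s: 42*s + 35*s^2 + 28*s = 35*s^2 + 70*s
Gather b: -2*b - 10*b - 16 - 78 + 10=-12*b - 84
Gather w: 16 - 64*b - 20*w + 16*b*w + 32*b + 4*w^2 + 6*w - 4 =-32*b + 4*w^2 + w*(16*b - 14) + 12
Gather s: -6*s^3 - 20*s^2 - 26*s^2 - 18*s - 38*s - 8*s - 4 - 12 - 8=-6*s^3 - 46*s^2 - 64*s - 24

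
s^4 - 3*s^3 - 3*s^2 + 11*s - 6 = (s - 3)*(s - 1)^2*(s + 2)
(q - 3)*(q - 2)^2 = q^3 - 7*q^2 + 16*q - 12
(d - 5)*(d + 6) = d^2 + d - 30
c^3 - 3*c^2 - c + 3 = (c - 3)*(c - 1)*(c + 1)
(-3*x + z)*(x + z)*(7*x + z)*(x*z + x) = -21*x^4*z - 21*x^4 - 17*x^3*z^2 - 17*x^3*z + 5*x^2*z^3 + 5*x^2*z^2 + x*z^4 + x*z^3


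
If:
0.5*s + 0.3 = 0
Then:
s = -0.60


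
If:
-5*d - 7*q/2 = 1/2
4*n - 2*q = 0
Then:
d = -7*q/10 - 1/10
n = q/2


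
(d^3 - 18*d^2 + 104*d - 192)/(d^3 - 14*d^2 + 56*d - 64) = (d - 6)/(d - 2)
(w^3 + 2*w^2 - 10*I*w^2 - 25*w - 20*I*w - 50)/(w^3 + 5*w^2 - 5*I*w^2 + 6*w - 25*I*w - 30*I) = (w - 5*I)/(w + 3)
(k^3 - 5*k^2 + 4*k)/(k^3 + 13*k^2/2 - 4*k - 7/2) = 2*k*(k - 4)/(2*k^2 + 15*k + 7)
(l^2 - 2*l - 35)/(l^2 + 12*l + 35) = (l - 7)/(l + 7)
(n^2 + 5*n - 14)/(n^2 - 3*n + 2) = (n + 7)/(n - 1)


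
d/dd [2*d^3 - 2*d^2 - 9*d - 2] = 6*d^2 - 4*d - 9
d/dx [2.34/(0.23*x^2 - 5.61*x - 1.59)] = (13.1274 - 1.0764*x)/(-0.23*x^2 + 5.61*x + 1.59)^2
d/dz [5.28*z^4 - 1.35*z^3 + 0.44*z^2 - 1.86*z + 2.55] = 21.12*z^3 - 4.05*z^2 + 0.88*z - 1.86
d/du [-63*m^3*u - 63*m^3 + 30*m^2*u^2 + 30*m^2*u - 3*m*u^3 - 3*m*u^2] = 3*m*(-21*m^2 + 20*m*u + 10*m - 3*u^2 - 2*u)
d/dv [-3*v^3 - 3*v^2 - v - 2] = -9*v^2 - 6*v - 1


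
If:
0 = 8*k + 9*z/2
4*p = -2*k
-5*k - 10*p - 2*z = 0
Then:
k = 0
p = 0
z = 0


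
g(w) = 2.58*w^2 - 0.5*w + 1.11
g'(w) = 5.16*w - 0.5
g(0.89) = 2.71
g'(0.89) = 4.09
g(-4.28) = 50.51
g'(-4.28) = -22.58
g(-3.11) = 27.62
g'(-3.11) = -16.55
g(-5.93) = 94.80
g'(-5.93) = -31.10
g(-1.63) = 8.78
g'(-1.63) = -8.91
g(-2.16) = 14.23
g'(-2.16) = -11.65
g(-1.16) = 5.16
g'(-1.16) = -6.49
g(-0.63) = 2.45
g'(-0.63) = -3.75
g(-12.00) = 378.63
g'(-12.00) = -62.42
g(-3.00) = 25.83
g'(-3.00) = -15.98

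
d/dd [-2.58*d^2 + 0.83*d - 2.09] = 0.83 - 5.16*d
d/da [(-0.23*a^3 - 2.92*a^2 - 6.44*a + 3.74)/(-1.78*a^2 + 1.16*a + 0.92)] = (0.4094*a^4 - 0.5336*a^3 - 15.4852*a^2 + 7.9416*a - 10.2632)/(3.1684*a^4 - 4.1296*a^3 - 1.9296*a^2 + 2.1344*a + 0.8464)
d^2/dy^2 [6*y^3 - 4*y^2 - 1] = 36*y - 8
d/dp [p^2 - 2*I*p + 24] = 2*p - 2*I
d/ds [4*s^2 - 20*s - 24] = 8*s - 20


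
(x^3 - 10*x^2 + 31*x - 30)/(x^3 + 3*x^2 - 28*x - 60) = (x^2 - 5*x + 6)/(x^2 + 8*x + 12)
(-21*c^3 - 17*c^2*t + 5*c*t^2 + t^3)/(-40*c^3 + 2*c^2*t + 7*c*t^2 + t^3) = (-21*c^3 - 17*c^2*t + 5*c*t^2 + t^3)/(-40*c^3 + 2*c^2*t + 7*c*t^2 + t^3)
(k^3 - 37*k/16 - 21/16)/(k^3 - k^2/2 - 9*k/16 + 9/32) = 2*(4*k^2 - 3*k - 7)/(8*k^2 - 10*k + 3)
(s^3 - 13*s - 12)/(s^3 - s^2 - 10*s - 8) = (s + 3)/(s + 2)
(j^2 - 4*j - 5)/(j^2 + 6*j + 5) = (j - 5)/(j + 5)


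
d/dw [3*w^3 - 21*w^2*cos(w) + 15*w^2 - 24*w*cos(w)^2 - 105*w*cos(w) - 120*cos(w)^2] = 21*w^2*sin(w) + 9*w^2 + 105*w*sin(w) + 24*w*sin(2*w) - 42*w*cos(w) + 30*w + 120*sin(2*w) - 24*cos(w)^2 - 105*cos(w)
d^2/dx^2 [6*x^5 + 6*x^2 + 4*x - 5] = 120*x^3 + 12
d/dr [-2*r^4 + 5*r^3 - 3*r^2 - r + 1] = -8*r^3 + 15*r^2 - 6*r - 1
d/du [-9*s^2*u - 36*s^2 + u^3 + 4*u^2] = -9*s^2 + 3*u^2 + 8*u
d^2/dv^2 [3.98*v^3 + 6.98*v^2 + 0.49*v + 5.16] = 23.88*v + 13.96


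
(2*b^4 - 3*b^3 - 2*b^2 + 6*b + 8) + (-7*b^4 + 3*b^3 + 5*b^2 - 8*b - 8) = -5*b^4 + 3*b^2 - 2*b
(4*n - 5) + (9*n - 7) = 13*n - 12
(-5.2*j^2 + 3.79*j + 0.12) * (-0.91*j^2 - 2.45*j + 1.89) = 4.732*j^4 + 9.2911*j^3 - 19.2227*j^2 + 6.8691*j + 0.2268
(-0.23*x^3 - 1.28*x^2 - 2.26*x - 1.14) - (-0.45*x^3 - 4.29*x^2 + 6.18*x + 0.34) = 0.22*x^3 + 3.01*x^2 - 8.44*x - 1.48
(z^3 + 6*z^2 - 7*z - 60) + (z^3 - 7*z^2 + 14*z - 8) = 2*z^3 - z^2 + 7*z - 68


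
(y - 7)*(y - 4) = y^2 - 11*y + 28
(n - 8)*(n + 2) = n^2 - 6*n - 16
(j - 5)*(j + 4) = j^2 - j - 20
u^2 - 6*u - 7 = (u - 7)*(u + 1)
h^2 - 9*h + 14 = (h - 7)*(h - 2)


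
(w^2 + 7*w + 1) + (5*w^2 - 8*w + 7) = 6*w^2 - w + 8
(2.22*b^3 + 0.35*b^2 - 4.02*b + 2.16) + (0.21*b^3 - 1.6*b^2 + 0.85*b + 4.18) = 2.43*b^3 - 1.25*b^2 - 3.17*b + 6.34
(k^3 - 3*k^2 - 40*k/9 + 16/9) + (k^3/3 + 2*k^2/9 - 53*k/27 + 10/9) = 4*k^3/3 - 25*k^2/9 - 173*k/27 + 26/9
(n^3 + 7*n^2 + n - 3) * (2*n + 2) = 2*n^4 + 16*n^3 + 16*n^2 - 4*n - 6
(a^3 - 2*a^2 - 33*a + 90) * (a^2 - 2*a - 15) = a^5 - 4*a^4 - 44*a^3 + 186*a^2 + 315*a - 1350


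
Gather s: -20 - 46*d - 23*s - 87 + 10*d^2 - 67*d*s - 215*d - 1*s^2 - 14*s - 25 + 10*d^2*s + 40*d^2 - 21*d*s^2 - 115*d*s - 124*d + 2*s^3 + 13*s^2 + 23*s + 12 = 50*d^2 - 385*d + 2*s^3 + s^2*(12 - 21*d) + s*(10*d^2 - 182*d - 14) - 120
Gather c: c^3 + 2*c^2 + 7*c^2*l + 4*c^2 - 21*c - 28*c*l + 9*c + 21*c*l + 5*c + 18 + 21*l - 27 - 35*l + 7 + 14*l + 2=c^3 + c^2*(7*l + 6) + c*(-7*l - 7)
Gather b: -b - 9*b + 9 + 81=90 - 10*b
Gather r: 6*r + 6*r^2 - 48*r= 6*r^2 - 42*r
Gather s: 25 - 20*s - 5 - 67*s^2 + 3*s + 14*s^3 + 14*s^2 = 14*s^3 - 53*s^2 - 17*s + 20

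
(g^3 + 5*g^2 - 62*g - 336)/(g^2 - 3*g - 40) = (g^2 + 13*g + 42)/(g + 5)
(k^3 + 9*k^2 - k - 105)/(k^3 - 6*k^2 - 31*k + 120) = (k + 7)/(k - 8)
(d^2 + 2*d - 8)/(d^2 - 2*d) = (d + 4)/d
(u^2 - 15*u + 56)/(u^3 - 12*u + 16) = (u^2 - 15*u + 56)/(u^3 - 12*u + 16)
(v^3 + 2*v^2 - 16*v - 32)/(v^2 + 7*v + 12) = (v^2 - 2*v - 8)/(v + 3)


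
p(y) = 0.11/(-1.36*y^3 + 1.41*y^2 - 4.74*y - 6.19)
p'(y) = 0.11*(4.08*y^2 - 2.82*y + 4.74)/(-1.36*y^3 + 1.41*y^2 - 4.74*y - 6.19)^2 = (0.4488*y^2 - 0.3102*y + 0.5214)/(1.36*y^3 - 1.41*y^2 + 4.74*y + 6.19)^2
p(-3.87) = 0.00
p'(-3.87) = 0.00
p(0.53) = -0.01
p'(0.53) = 0.01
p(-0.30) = -0.02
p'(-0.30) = 0.03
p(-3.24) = 0.00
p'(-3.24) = 0.00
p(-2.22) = 0.00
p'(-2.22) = 0.00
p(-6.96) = 0.00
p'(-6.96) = 0.00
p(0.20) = -0.02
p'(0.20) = 0.01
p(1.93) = -0.01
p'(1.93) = 0.00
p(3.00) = -0.00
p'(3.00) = 0.00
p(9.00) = -0.00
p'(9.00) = 0.00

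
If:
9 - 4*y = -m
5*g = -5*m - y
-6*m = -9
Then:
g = -81/40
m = 3/2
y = 21/8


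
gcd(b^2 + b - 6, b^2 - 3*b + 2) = b - 2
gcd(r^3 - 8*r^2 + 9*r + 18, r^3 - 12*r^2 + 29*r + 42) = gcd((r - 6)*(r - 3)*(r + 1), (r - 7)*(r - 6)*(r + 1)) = r^2 - 5*r - 6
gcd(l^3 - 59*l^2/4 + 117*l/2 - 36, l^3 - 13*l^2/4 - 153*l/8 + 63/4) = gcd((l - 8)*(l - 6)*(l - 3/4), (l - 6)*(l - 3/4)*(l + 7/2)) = l^2 - 27*l/4 + 9/2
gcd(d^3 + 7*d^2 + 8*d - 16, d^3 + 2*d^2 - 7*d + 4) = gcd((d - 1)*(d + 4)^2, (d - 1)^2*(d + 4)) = d^2 + 3*d - 4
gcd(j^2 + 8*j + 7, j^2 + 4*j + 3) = j + 1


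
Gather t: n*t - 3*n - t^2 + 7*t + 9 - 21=-3*n - t^2 + t*(n + 7) - 12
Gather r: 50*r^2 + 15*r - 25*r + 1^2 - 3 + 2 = 50*r^2 - 10*r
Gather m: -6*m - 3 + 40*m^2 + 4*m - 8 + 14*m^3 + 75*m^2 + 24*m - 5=14*m^3 + 115*m^2 + 22*m - 16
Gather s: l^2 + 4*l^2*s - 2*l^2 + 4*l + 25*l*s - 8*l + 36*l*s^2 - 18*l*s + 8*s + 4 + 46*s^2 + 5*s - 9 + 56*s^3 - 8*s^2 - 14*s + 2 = -l^2 - 4*l + 56*s^3 + s^2*(36*l + 38) + s*(4*l^2 + 7*l - 1) - 3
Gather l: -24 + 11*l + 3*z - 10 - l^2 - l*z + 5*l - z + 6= -l^2 + l*(16 - z) + 2*z - 28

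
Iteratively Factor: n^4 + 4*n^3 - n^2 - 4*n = (n - 1)*(n^3 + 5*n^2 + 4*n) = (n - 1)*(n + 4)*(n^2 + n) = (n - 1)*(n + 1)*(n + 4)*(n)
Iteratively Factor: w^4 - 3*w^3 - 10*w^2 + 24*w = (w)*(w^3 - 3*w^2 - 10*w + 24) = w*(w - 2)*(w^2 - w - 12) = w*(w - 4)*(w - 2)*(w + 3)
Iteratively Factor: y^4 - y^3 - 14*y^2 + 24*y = (y + 4)*(y^3 - 5*y^2 + 6*y) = (y - 3)*(y + 4)*(y^2 - 2*y) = (y - 3)*(y - 2)*(y + 4)*(y)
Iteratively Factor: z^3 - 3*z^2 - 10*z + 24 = (z - 2)*(z^2 - z - 12) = (z - 4)*(z - 2)*(z + 3)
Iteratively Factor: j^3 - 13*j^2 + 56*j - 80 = (j - 4)*(j^2 - 9*j + 20) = (j - 4)^2*(j - 5)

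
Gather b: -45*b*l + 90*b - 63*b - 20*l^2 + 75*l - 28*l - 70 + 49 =b*(27 - 45*l) - 20*l^2 + 47*l - 21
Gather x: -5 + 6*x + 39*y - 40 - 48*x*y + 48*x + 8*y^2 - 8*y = x*(54 - 48*y) + 8*y^2 + 31*y - 45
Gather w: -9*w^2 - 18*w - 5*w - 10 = -9*w^2 - 23*w - 10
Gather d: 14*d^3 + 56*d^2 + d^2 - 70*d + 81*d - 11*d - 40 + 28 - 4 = 14*d^3 + 57*d^2 - 16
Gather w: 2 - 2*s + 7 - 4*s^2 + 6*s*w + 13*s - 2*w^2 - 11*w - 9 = -4*s^2 + 11*s - 2*w^2 + w*(6*s - 11)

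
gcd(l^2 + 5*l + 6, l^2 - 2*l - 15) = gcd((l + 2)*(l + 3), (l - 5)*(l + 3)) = l + 3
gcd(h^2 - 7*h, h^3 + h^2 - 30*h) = h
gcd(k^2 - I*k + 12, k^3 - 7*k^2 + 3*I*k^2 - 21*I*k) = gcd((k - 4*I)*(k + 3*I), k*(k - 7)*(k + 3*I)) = k + 3*I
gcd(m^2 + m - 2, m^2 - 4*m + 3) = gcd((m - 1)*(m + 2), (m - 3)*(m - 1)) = m - 1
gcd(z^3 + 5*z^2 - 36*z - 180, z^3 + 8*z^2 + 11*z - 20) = z + 5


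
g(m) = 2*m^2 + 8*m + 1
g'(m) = 4*m + 8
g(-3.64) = -1.62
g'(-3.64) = -6.56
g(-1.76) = -6.88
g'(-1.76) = 0.96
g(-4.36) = 4.14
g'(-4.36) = -9.44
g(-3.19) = -4.17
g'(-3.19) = -4.76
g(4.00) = 65.00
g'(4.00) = 24.00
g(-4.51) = 5.60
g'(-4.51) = -10.04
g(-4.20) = 2.68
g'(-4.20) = -8.80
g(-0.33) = -1.42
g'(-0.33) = 6.68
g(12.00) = 385.00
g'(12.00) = 56.00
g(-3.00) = -5.00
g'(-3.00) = -4.00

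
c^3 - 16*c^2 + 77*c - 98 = (c - 7)^2*(c - 2)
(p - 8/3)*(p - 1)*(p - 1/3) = p^3 - 4*p^2 + 35*p/9 - 8/9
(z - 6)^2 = z^2 - 12*z + 36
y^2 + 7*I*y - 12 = (y + 3*I)*(y + 4*I)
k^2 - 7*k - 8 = (k - 8)*(k + 1)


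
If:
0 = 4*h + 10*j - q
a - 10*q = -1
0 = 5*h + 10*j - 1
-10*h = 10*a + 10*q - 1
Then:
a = -9/10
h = 99/100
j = -79/200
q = 1/100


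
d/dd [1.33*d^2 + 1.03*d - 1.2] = 2.66*d + 1.03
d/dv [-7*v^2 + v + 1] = 1 - 14*v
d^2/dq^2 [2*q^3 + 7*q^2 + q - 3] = 12*q + 14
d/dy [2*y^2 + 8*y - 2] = 4*y + 8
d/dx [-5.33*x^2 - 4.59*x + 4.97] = -10.66*x - 4.59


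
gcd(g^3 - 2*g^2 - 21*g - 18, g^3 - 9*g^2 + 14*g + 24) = g^2 - 5*g - 6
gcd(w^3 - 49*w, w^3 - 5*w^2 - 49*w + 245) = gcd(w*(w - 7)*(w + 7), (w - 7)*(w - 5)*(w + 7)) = w^2 - 49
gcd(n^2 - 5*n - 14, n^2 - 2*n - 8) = n + 2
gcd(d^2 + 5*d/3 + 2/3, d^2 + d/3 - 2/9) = d + 2/3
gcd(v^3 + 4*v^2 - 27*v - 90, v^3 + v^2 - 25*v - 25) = v - 5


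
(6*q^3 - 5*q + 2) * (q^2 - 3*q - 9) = 6*q^5 - 18*q^4 - 59*q^3 + 17*q^2 + 39*q - 18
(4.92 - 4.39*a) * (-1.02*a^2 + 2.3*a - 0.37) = 4.4778*a^3 - 15.1154*a^2 + 12.9403*a - 1.8204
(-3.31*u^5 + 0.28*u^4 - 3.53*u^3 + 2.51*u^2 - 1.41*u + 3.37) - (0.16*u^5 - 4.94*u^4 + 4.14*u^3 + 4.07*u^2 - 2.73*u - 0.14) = -3.47*u^5 + 5.22*u^4 - 7.67*u^3 - 1.56*u^2 + 1.32*u + 3.51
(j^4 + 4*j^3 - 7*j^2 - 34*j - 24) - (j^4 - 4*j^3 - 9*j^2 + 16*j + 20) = 8*j^3 + 2*j^2 - 50*j - 44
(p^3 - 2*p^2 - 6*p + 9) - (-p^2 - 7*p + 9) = p^3 - p^2 + p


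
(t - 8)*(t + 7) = t^2 - t - 56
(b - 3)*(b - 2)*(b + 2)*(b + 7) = b^4 + 4*b^3 - 25*b^2 - 16*b + 84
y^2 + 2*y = y*(y + 2)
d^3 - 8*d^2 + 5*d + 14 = (d - 7)*(d - 2)*(d + 1)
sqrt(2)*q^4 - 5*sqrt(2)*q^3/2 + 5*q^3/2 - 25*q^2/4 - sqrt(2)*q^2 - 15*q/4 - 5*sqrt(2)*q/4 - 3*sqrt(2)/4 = (q - 3)*(q + 1/2)*(q + sqrt(2))*(sqrt(2)*q + 1/2)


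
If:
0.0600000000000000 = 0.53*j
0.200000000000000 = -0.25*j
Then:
No Solution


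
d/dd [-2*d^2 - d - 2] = -4*d - 1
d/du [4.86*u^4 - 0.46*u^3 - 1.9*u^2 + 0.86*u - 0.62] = 19.44*u^3 - 1.38*u^2 - 3.8*u + 0.86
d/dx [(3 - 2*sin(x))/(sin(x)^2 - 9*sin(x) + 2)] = (-6*sin(x) - cos(2*x) + 24)*cos(x)/(sin(x)^2 - 9*sin(x) + 2)^2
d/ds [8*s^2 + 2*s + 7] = 16*s + 2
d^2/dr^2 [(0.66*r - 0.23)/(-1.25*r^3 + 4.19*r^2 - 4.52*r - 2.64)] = (-6.1875*r^5 + 25.053*r^4 - 34.990052*r^3 + 58.160418*r^2 - 74.49348*r + 30.237616)/(1.953125*r^9 - 19.640625*r^8 + 87.022875*r^7 - 203.226059*r^6 + 231.712716*r^5 - 28.269816*r^4 - 181.509184*r^3 + 74.2008959999999*r^2 + 94.507776*r + 18.399744)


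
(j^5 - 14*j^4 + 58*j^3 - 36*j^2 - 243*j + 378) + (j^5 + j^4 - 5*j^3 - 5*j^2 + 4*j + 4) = 2*j^5 - 13*j^4 + 53*j^3 - 41*j^2 - 239*j + 382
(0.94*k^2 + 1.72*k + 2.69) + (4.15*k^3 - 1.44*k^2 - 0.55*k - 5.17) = 4.15*k^3 - 0.5*k^2 + 1.17*k - 2.48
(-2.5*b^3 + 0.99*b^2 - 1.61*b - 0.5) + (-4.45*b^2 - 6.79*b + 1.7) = -2.5*b^3 - 3.46*b^2 - 8.4*b + 1.2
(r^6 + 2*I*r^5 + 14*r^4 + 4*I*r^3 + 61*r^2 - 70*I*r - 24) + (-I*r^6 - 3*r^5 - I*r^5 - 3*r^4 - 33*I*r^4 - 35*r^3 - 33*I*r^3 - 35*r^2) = r^6 - I*r^6 - 3*r^5 + I*r^5 + 11*r^4 - 33*I*r^4 - 35*r^3 - 29*I*r^3 + 26*r^2 - 70*I*r - 24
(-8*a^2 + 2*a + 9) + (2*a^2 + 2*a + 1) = -6*a^2 + 4*a + 10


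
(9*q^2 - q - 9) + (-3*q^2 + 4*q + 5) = 6*q^2 + 3*q - 4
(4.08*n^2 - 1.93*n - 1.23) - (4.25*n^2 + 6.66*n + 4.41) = -0.17*n^2 - 8.59*n - 5.64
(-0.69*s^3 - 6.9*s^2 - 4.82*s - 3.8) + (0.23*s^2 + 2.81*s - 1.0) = -0.69*s^3 - 6.67*s^2 - 2.01*s - 4.8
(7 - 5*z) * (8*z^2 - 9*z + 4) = -40*z^3 + 101*z^2 - 83*z + 28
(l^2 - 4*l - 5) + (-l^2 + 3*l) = -l - 5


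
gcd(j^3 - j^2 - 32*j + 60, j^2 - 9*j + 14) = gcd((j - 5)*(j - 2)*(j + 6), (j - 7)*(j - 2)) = j - 2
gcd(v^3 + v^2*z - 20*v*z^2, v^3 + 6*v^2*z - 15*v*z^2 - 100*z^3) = -v^2 - v*z + 20*z^2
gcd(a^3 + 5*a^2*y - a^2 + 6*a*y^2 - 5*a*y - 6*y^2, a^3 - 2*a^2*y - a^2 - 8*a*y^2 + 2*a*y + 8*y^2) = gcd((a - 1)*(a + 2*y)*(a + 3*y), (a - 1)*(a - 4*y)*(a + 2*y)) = a^2 + 2*a*y - a - 2*y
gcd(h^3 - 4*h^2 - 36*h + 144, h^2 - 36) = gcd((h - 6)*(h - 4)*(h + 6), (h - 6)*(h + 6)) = h^2 - 36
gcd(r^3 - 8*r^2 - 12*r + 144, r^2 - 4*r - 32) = r + 4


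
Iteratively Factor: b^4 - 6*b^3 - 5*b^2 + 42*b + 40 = (b + 2)*(b^3 - 8*b^2 + 11*b + 20) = (b - 5)*(b + 2)*(b^2 - 3*b - 4) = (b - 5)*(b - 4)*(b + 2)*(b + 1)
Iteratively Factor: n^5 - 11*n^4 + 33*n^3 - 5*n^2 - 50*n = (n - 5)*(n^4 - 6*n^3 + 3*n^2 + 10*n) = (n - 5)*(n - 2)*(n^3 - 4*n^2 - 5*n) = (n - 5)*(n - 2)*(n + 1)*(n^2 - 5*n) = n*(n - 5)*(n - 2)*(n + 1)*(n - 5)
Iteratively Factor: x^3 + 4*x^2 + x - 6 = (x + 2)*(x^2 + 2*x - 3) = (x + 2)*(x + 3)*(x - 1)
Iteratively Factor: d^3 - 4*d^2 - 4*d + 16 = (d - 2)*(d^2 - 2*d - 8) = (d - 4)*(d - 2)*(d + 2)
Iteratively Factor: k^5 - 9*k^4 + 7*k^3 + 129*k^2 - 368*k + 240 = (k - 1)*(k^4 - 8*k^3 - k^2 + 128*k - 240) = (k - 3)*(k - 1)*(k^3 - 5*k^2 - 16*k + 80) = (k - 3)*(k - 1)*(k + 4)*(k^2 - 9*k + 20) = (k - 5)*(k - 3)*(k - 1)*(k + 4)*(k - 4)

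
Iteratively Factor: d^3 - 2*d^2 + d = (d - 1)*(d^2 - d) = (d - 1)^2*(d)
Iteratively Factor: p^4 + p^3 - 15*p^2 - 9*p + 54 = (p + 3)*(p^3 - 2*p^2 - 9*p + 18) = (p + 3)^2*(p^2 - 5*p + 6) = (p - 2)*(p + 3)^2*(p - 3)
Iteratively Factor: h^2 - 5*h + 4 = (h - 4)*(h - 1)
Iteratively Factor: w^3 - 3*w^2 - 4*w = (w - 4)*(w^2 + w) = w*(w - 4)*(w + 1)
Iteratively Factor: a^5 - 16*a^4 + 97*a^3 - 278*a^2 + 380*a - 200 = (a - 2)*(a^4 - 14*a^3 + 69*a^2 - 140*a + 100) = (a - 2)^2*(a^3 - 12*a^2 + 45*a - 50) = (a - 5)*(a - 2)^2*(a^2 - 7*a + 10) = (a - 5)^2*(a - 2)^2*(a - 2)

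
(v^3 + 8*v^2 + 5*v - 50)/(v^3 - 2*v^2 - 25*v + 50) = (v + 5)/(v - 5)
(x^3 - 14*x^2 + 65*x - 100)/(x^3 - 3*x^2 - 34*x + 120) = (x - 5)/(x + 6)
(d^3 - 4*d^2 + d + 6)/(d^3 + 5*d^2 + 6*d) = (d^3 - 4*d^2 + d + 6)/(d*(d^2 + 5*d + 6))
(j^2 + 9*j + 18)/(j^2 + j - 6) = (j + 6)/(j - 2)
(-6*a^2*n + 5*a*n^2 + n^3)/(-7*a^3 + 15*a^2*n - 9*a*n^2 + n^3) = n*(6*a + n)/(7*a^2 - 8*a*n + n^2)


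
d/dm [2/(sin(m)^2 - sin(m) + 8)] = 2*(1 - 2*sin(m))*cos(m)/(sin(m)^2 - sin(m) + 8)^2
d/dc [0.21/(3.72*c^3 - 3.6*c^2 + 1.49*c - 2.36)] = (-2.3436*c^2 + 1.512*c - 0.3129)/(3.72*c^3 - 3.6*c^2 + 1.49*c - 2.36)^2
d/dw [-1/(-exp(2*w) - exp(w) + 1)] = (-2*exp(w) - 1)*exp(w)/(exp(2*w) + exp(w) - 1)^2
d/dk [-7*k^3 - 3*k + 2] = -21*k^2 - 3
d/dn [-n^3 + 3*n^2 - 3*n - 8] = -3*n^2 + 6*n - 3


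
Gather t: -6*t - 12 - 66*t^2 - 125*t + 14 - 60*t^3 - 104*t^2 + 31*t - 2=-60*t^3 - 170*t^2 - 100*t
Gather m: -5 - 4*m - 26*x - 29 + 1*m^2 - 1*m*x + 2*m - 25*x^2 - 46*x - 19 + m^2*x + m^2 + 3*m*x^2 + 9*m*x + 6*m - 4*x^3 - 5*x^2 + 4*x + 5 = m^2*(x + 2) + m*(3*x^2 + 8*x + 4) - 4*x^3 - 30*x^2 - 68*x - 48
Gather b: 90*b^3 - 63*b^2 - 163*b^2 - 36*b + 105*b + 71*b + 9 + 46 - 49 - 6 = 90*b^3 - 226*b^2 + 140*b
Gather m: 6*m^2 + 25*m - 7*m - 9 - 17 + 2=6*m^2 + 18*m - 24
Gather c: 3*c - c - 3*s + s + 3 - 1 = 2*c - 2*s + 2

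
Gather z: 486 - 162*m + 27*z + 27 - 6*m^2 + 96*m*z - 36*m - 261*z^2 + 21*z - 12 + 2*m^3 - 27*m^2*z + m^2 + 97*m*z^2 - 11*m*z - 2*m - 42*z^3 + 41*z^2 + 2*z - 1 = 2*m^3 - 5*m^2 - 200*m - 42*z^3 + z^2*(97*m - 220) + z*(-27*m^2 + 85*m + 50) + 500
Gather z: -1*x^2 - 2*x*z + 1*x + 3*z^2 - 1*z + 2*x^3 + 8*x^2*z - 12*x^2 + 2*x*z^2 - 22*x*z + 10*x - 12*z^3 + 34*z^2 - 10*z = 2*x^3 - 13*x^2 + 11*x - 12*z^3 + z^2*(2*x + 37) + z*(8*x^2 - 24*x - 11)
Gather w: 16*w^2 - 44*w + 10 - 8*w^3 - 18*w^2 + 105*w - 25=-8*w^3 - 2*w^2 + 61*w - 15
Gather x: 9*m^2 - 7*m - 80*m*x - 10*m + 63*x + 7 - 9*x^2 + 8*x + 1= 9*m^2 - 17*m - 9*x^2 + x*(71 - 80*m) + 8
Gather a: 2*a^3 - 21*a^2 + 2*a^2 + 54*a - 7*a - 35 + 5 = 2*a^3 - 19*a^2 + 47*a - 30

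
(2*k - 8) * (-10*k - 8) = -20*k^2 + 64*k + 64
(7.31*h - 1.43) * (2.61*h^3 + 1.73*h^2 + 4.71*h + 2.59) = 19.0791*h^4 + 8.914*h^3 + 31.9562*h^2 + 12.1976*h - 3.7037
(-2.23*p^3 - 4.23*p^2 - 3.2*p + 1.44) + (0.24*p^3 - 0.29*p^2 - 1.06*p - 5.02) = -1.99*p^3 - 4.52*p^2 - 4.26*p - 3.58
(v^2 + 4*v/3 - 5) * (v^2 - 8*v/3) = v^4 - 4*v^3/3 - 77*v^2/9 + 40*v/3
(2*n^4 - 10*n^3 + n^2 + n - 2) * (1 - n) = -2*n^5 + 12*n^4 - 11*n^3 + 3*n - 2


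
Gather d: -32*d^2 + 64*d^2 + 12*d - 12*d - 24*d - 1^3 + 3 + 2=32*d^2 - 24*d + 4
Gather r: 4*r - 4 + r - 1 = 5*r - 5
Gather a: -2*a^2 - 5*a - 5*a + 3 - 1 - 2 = -2*a^2 - 10*a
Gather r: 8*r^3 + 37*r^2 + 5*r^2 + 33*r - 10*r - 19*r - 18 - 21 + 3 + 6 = 8*r^3 + 42*r^2 + 4*r - 30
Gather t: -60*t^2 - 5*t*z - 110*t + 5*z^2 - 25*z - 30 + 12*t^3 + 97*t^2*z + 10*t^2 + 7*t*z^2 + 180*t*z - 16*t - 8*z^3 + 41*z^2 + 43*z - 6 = 12*t^3 + t^2*(97*z - 50) + t*(7*z^2 + 175*z - 126) - 8*z^3 + 46*z^2 + 18*z - 36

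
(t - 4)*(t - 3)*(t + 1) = t^3 - 6*t^2 + 5*t + 12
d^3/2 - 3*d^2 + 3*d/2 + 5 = (d/2 + 1/2)*(d - 5)*(d - 2)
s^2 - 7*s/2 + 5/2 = (s - 5/2)*(s - 1)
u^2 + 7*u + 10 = (u + 2)*(u + 5)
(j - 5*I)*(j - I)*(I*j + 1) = I*j^3 + 7*j^2 - 11*I*j - 5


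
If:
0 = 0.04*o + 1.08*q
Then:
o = -27.0*q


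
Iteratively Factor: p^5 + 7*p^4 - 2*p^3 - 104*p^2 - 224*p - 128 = (p + 2)*(p^4 + 5*p^3 - 12*p^2 - 80*p - 64) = (p + 2)*(p + 4)*(p^3 + p^2 - 16*p - 16) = (p - 4)*(p + 2)*(p + 4)*(p^2 + 5*p + 4) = (p - 4)*(p + 1)*(p + 2)*(p + 4)*(p + 4)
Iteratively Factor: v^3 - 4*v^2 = (v)*(v^2 - 4*v) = v*(v - 4)*(v)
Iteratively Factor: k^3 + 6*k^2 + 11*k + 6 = (k + 1)*(k^2 + 5*k + 6) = (k + 1)*(k + 2)*(k + 3)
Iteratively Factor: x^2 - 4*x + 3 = (x - 3)*(x - 1)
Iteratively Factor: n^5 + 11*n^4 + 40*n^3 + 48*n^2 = (n + 4)*(n^4 + 7*n^3 + 12*n^2) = (n + 4)^2*(n^3 + 3*n^2) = (n + 3)*(n + 4)^2*(n^2) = n*(n + 3)*(n + 4)^2*(n)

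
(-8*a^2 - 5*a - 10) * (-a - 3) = 8*a^3 + 29*a^2 + 25*a + 30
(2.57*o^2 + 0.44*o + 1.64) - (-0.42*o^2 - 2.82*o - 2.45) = 2.99*o^2 + 3.26*o + 4.09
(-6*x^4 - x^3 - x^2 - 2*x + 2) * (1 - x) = 6*x^5 - 5*x^4 + x^2 - 4*x + 2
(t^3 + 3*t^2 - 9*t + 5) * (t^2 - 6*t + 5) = t^5 - 3*t^4 - 22*t^3 + 74*t^2 - 75*t + 25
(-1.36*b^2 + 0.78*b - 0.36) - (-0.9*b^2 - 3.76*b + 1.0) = -0.46*b^2 + 4.54*b - 1.36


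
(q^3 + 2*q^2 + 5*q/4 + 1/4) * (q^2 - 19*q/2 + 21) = q^5 - 15*q^4/2 + 13*q^3/4 + 243*q^2/8 + 191*q/8 + 21/4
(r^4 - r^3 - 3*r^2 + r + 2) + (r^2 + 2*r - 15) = r^4 - r^3 - 2*r^2 + 3*r - 13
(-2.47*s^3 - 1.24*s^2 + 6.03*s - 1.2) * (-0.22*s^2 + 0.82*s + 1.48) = 0.5434*s^5 - 1.7526*s^4 - 5.999*s^3 + 3.3734*s^2 + 7.9404*s - 1.776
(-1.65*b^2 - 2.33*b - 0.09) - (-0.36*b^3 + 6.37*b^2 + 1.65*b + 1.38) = 0.36*b^3 - 8.02*b^2 - 3.98*b - 1.47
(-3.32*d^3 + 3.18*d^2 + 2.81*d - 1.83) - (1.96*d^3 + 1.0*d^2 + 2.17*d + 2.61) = -5.28*d^3 + 2.18*d^2 + 0.64*d - 4.44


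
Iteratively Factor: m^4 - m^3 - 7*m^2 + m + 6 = (m + 2)*(m^3 - 3*m^2 - m + 3) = (m - 1)*(m + 2)*(m^2 - 2*m - 3) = (m - 1)*(m + 1)*(m + 2)*(m - 3)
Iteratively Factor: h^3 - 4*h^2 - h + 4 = (h + 1)*(h^2 - 5*h + 4) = (h - 1)*(h + 1)*(h - 4)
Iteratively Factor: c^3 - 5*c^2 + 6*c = (c)*(c^2 - 5*c + 6) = c*(c - 3)*(c - 2)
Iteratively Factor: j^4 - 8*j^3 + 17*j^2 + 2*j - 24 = (j - 3)*(j^3 - 5*j^2 + 2*j + 8) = (j - 3)*(j + 1)*(j^2 - 6*j + 8) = (j - 4)*(j - 3)*(j + 1)*(j - 2)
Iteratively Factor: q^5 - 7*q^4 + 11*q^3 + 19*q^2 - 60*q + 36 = (q + 2)*(q^4 - 9*q^3 + 29*q^2 - 39*q + 18) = (q - 3)*(q + 2)*(q^3 - 6*q^2 + 11*q - 6) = (q - 3)*(q - 2)*(q + 2)*(q^2 - 4*q + 3) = (q - 3)*(q - 2)*(q - 1)*(q + 2)*(q - 3)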